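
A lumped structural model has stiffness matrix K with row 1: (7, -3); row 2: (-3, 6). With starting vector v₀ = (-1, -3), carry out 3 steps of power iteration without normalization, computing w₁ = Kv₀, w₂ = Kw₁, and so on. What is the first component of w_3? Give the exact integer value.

701

w1 = Kv₀ = (2, -15)
w2 = Kw1 = (59, -96)
w3 = Kw2 = (701, -753)
The requested component of w3 is 701.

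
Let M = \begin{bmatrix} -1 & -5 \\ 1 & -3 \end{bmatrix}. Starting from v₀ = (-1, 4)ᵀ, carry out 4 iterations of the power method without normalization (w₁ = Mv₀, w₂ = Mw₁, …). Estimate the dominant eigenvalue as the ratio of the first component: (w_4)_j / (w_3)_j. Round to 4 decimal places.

w1 = Mv₀ = (-19, -13)
w2 = Mw1 = (84, 20)
w3 = Mw2 = (-184, 24)
w4 = Mw3 = (64, -256)
Ratio at component: 64 / -184 = -0.3478

λ ≈ -0.3478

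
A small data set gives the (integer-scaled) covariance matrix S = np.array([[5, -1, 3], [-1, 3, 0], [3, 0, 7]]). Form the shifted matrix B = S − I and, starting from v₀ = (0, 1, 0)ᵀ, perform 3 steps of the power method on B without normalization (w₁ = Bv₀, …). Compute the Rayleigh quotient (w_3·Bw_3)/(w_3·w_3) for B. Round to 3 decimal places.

B = S − I has rows (4, -1, 3); (-1, 2, 0); (3, 0, 6)
w1 = Bv₀ = (-1, 2, 0)
w2 = Bw1 = (-6, 5, -3)
w3 = Bw2 = (-38, 16, -36)
Bw3 = (-276, 70, -330)
w3·Bw3 = 23488; w3·w3 = 2996; μ ≈ 23488/2996 = 7.840

μ ≈ 7.840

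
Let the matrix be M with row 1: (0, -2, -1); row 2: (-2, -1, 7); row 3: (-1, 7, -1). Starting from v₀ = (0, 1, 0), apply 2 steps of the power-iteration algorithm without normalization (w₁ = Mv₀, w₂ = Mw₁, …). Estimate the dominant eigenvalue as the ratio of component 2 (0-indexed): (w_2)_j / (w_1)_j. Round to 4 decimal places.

w1 = Mv₀ = (0·0 + (-2)·1 + (-1)·0; (-2)·0 + (-1)·1 + 7·0; (-1)·0 + 7·1 + (-1)·0) = (-2, -1, 7)
w2 = Mw1 = (0·(-2) + (-2)·(-1) + (-1)·7; (-2)·(-2) + (-1)·(-1) + 7·7; (-1)·(-2) + 7·(-1) + (-1)·7) = (-5, 54, -12)
Ratio at component: -12 / 7 = -1.7143

λ ≈ -1.7143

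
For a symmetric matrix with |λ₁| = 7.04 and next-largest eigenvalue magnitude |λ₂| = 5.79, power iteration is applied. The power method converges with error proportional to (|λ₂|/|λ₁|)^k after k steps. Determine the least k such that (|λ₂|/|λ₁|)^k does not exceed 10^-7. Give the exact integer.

83

|λ₂/λ₁| = 5.79/7.04 = 0.82244
Need k ≥ ln(10^-7) / ln(0.82244) = -16.1181 / -0.1955 ≈ 82.456
Smallest integer k satisfying the bound: 83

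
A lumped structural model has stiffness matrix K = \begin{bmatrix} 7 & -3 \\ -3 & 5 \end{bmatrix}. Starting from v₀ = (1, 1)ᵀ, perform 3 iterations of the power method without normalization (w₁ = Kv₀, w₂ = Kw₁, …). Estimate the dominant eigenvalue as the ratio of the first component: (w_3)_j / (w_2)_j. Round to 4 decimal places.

7.2727

w1 = Kv₀ = (7·1 + (-3)·1; (-3)·1 + 5·1) = (4, 2)
w2 = Kw1 = (7·4 + (-3)·2; (-3)·4 + 5·2) = (22, -2)
w3 = Kw2 = (160, -76)
Ratio at component: 160 / 22 = 7.2727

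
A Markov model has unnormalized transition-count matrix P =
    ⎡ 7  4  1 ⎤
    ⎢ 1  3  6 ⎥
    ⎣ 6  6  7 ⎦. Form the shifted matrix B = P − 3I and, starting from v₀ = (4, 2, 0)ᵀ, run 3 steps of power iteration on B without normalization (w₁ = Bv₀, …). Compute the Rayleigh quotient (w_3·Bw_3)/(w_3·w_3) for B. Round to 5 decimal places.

B = P − 3I has rows (4, 4, 1); (1, 0, 6); (6, 6, 4)
w1 = Bv₀ = (4·4 + 4·2 + 1·0; 1·4 + 0·2 + 6·0; 6·4 + 6·2 + 4·0) = (24, 4, 36)
w2 = Bw1 = (4·24 + 4·4 + 1·36; 1·24 + 0·4 + 6·36; 6·24 + 6·4 + 4·36) = (148, 240, 312)
w3 = Bw2 = (1864, 2020, 3576)
Bw3 = (19112, 23320, 37608)
w3·Bw3 = 217217376; w3·w3 = 20342672; μ ≈ 217217376/20342672 = 10.67792

10.67792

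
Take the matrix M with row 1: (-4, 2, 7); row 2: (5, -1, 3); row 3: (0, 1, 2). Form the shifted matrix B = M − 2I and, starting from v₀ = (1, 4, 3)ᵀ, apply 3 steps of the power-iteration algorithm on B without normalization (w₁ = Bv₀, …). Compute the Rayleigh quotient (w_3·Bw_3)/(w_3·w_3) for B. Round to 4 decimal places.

μ ≈ -7.7307

B = M − 2I has rows (-6, 2, 7); (5, -3, 3); (0, 1, 0)
w1 = Bv₀ = ((-6)·1 + 2·4 + 7·3; 5·1 + (-3)·4 + 3·3; 0·1 + 1·4 + 0·3) = (23, 2, 4)
w2 = Bw1 = ((-6)·23 + 2·2 + 7·4; 5·23 + (-3)·2 + 3·4; 0·23 + 1·2 + 0·4) = (-106, 121, 2)
w3 = Bw2 = (892, -887, 121)
Bw3 = (-6279, 7484, -887)
w3·Bw3 = -12346503; w3·w3 = 1597074; μ ≈ -12346503/1597074 = -7.7307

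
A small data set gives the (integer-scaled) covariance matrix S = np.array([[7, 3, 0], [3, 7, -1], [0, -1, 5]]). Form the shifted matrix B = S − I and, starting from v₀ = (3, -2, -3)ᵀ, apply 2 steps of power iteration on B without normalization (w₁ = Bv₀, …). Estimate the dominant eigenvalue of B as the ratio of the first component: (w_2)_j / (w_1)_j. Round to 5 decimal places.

B = S − I has rows (6, 3, 0); (3, 6, -1); (0, -1, 4)
w1 = Bv₀ = (12, 0, -10)
w2 = Bw1 = (72, 46, -40)
Ratio: 72/12 = 6.00000

6.00000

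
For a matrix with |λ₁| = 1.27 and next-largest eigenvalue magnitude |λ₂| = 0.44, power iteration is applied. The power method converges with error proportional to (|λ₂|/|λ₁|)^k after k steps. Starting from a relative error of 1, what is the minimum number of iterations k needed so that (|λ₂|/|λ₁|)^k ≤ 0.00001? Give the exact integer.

11

|λ₂/λ₁| = 0.44/1.27 = 0.34646
Need k ≥ ln(0.00001) / ln(0.34646) = -11.5129 / -1.0600 ≈ 10.861
Smallest integer k satisfying the bound: 11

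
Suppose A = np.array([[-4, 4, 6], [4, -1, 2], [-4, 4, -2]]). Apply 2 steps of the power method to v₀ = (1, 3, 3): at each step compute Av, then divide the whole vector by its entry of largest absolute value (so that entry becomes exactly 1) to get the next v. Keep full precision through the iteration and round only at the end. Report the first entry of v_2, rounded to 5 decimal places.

-0.63366

Av0 = (26.000000, 7.000000, 2.000000); divide by 26.000000 → v1 = (1.000000, 0.269231, 0.076923)
Av1 = (-2.461538, 3.884615, -3.076923); divide by 3.884615 → v2 = (-0.633663, 1.000000, -0.792079)
Requested entry of v2: -64/101 = -0.63366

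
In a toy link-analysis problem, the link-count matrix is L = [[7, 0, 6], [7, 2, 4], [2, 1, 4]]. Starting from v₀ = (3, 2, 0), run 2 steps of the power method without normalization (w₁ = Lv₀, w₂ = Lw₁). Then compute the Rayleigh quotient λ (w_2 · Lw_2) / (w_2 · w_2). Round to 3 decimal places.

w1 = Lv₀ = (21, 25, 8)
w2 = Lw1 = (195, 229, 99)
Lw2 = (1959, 2219, 1015)
w2·Lw2 = 195·1959 + 229·2219 + 99·1015 = 990641; w2·w2 = 195·195 + 229·229 + 99·99 = 100267
λ ≈ 990641/100267 = 9.880

9.880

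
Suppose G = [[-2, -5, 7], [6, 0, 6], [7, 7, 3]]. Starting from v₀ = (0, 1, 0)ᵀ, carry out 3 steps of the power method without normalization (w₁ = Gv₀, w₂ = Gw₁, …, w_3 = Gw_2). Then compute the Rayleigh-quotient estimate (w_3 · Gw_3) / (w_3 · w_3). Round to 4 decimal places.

w1 = Gv₀ = ((-2)·0 + (-5)·1 + 7·0; 6·0 + 0·1 + 6·0; 7·0 + 7·1 + 3·0) = (-5, 0, 7)
w2 = Gw1 = ((-2)·(-5) + (-5)·0 + 7·7; 6·(-5) + 0·0 + 6·7; 7·(-5) + 7·0 + 3·7) = (59, 12, -14)
w3 = Gw2 = (-276, 270, 455)
Gw3 = (2387, 1074, 1323)
w3·Gw3 = (-276)·2387 + 270·1074 + 455·1323 = 233133; w3·w3 = (-276)·(-276) + 270·270 + 455·455 = 356101
λ ≈ 233133/356101 = 0.6547

λ ≈ 0.6547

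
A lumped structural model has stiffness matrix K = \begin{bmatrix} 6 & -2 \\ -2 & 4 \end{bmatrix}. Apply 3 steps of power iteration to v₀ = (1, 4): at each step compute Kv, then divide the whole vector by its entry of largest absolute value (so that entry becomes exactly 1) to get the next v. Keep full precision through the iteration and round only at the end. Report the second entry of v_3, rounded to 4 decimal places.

-0.8889

Kv0 = (-2.00000, 14.00000); divide by 14.00000 → v1 = (-0.14286, 1.00000)
Kv1 = (-2.85714, 4.28571); divide by 4.28571 → v2 = (-0.66667, 1.00000)
Kv2 = (-6.00000, 5.33333); divide by -6.00000 → v3 = (1.00000, -0.88889)
Requested entry of v3: 320/-360 = -0.8889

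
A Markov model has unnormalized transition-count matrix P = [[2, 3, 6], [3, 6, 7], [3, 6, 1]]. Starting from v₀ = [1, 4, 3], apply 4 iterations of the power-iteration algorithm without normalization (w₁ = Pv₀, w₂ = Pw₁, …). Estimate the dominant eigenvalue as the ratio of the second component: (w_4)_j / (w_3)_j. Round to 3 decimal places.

w1 = Pv₀ = (32, 48, 30)
w2 = Pw1 = (388, 594, 414)
w3 = Pw2 = (5042, 7626, 5142)
w4 = Pw3 = (63814, 96876, 66024)
Ratio at component: 96876 / 7626 = 12.703

λ ≈ 12.703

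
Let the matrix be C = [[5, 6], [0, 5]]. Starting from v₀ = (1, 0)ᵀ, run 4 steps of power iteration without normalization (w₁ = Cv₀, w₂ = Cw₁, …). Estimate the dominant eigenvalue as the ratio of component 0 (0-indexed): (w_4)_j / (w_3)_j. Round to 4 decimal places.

5.0000

w1 = Cv₀ = (5·1 + 6·0; 0·1 + 5·0) = (5, 0)
w2 = Cw1 = (5·5 + 6·0; 0·5 + 5·0) = (25, 0)
w3 = Cw2 = (125, 0)
w4 = Cw3 = (625, 0)
Ratio at component: 625 / 125 = 5.0000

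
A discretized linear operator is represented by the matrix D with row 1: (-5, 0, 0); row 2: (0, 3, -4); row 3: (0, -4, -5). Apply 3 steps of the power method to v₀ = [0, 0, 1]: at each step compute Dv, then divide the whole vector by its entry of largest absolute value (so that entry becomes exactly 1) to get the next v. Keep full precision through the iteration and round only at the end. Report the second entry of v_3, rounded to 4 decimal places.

Dv0 = (0.00000, -4.00000, -5.00000); divide by -5.00000 → v1 = (0.00000, 0.80000, 1.00000)
Dv1 = (0.00000, -1.60000, -8.20000); divide by -8.20000 → v2 = (0.00000, 0.19512, 1.00000)
Dv2 = (0.00000, -3.41463, -5.78049); divide by -5.78049 → v3 = (0.00000, 0.59072, 1.00000)
Requested entry of v3: -140/-237 = 0.5907

0.5907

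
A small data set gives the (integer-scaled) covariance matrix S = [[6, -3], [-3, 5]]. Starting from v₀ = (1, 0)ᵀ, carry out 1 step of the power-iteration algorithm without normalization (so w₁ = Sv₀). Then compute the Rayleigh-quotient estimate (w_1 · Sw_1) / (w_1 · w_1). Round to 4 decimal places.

w1 = Sv₀ = (6·1 + (-3)·0; (-3)·1 + 5·0) = (6, -3)
Sw1 = (45, -33)
w1·Sw1 = 6·45 + (-3)·(-33) = 369; w1·w1 = 6·6 + (-3)·(-3) = 45
λ ≈ 369/45 = 8.2000

λ ≈ 8.2000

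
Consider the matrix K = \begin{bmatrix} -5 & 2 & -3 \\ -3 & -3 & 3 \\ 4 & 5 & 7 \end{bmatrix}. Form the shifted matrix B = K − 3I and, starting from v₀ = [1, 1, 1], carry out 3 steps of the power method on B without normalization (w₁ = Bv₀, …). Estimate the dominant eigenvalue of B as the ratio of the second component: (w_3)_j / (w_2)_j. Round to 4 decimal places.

B = K − 3I has rows (-8, 2, -3); (-3, -6, 3); (4, 5, 4)
w1 = Bv₀ = ((-8)·1 + 2·1 + (-3)·1; (-3)·1 + (-6)·1 + 3·1; 4·1 + 5·1 + 4·1) = (-9, -6, 13)
w2 = Bw1 = ((-8)·(-9) + 2·(-6) + (-3)·13; (-3)·(-9) + (-6)·(-6) + 3·13; 4·(-9) + 5·(-6) + 4·13) = (21, 102, -14)
w3 = Bw2 = (78, -717, 538)
Ratio: -717/102 = -7.0294

μ ≈ -7.0294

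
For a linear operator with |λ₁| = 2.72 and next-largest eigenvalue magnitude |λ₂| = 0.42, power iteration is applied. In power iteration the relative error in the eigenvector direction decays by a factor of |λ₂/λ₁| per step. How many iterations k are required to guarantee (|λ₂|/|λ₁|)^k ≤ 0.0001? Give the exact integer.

|λ₂/λ₁| = 0.42/2.72 = 0.15441
Need k ≥ ln(0.0001) / ln(0.15441) = -9.2103 / -1.8681 ≈ 4.930
Smallest integer k satisfying the bound: 5

5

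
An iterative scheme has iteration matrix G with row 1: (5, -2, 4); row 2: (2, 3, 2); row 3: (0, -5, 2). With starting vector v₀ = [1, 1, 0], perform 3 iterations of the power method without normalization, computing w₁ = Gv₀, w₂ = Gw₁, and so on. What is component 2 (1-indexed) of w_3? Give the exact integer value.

w1 = Gv₀ = (3, 5, -5)
w2 = Gw1 = (-15, 11, -35)
w3 = Gw2 = (-237, -67, -125)
The requested component of w3 is -67.

-67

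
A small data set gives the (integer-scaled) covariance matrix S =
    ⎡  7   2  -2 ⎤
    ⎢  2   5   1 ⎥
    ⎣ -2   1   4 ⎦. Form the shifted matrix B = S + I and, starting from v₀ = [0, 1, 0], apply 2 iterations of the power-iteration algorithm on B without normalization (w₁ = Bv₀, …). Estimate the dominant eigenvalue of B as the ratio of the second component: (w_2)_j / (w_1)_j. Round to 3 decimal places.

B = S + I has rows (8, 2, -2); (2, 6, 1); (-2, 1, 5)
w1 = Bv₀ = (2, 6, 1)
w2 = Bw1 = (26, 41, 7)
Ratio: 41/6 = 6.833

μ ≈ 6.833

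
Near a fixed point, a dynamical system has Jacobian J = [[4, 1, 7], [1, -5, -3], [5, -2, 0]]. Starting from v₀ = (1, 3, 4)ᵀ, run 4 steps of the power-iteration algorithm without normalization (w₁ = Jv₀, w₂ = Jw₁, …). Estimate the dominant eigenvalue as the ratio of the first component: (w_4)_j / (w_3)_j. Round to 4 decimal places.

w1 = Jv₀ = (4·1 + 1·3 + 7·4; 1·1 + (-5)·3 + (-3)·4; 5·1 + (-2)·3 + 0·4) = (35, -26, -1)
w2 = Jw1 = (4·35 + 1·(-26) + 7·(-1); 1·35 + (-5)·(-26) + (-3)·(-1); 5·35 + (-2)·(-26) + 0·(-1)) = (107, 168, 227)
w3 = Jw2 = (2185, -1414, 199)
w4 = Jw3 = (8719, 8658, 13753)
Ratio at component: 8719 / 2185 = 3.9904

λ ≈ 3.9904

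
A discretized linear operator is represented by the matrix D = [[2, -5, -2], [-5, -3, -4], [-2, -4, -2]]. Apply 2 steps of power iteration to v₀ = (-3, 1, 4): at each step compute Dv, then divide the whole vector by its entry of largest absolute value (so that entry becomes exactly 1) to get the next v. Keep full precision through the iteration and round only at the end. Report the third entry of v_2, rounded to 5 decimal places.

0.50382

Dv0 = (-19.000000, -4.000000, -6.000000); divide by -19.000000 → v1 = (1.000000, 0.210526, 0.315789)
Dv1 = (0.315789, -6.894737, -3.473684); divide by -6.894737 → v2 = (-0.045802, 1.000000, 0.503817)
Requested entry of v2: 66/131 = 0.50382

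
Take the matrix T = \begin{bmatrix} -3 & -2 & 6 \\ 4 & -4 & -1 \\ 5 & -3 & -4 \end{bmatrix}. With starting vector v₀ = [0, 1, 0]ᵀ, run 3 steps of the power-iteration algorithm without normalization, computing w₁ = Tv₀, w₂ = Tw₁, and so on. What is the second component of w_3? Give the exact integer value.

-74

w1 = Tv₀ = ((-3)·0 + (-2)·1 + 6·0; 4·0 + (-4)·1 + (-1)·0; 5·0 + (-3)·1 + (-4)·0) = (-2, -4, -3)
w2 = Tw1 = ((-3)·(-2) + (-2)·(-4) + 6·(-3); 4·(-2) + (-4)·(-4) + (-1)·(-3); 5·(-2) + (-3)·(-4) + (-4)·(-3)) = (-4, 11, 14)
w3 = Tw2 = (74, -74, -109)
The requested component of w3 is -74.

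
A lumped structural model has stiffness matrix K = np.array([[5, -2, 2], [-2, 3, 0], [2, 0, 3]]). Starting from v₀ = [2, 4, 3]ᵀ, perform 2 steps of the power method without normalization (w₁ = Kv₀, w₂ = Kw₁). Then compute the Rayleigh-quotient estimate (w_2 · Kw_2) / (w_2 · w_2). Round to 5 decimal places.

5.57649

w1 = Kv₀ = (8, 8, 13)
w2 = Kw1 = (50, 8, 55)
Kw2 = (344, -76, 265)
w2·Kw2 = 50·344 + 8·(-76) + 55·265 = 31167; w2·w2 = 50·50 + 8·8 + 55·55 = 5589
λ ≈ 31167/5589 = 5.57649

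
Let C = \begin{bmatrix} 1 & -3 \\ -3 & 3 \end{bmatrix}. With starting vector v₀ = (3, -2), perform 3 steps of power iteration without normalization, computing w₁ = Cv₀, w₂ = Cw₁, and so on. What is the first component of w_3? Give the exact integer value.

270

w1 = Cv₀ = (9, -15)
w2 = Cw1 = (54, -72)
w3 = Cw2 = (270, -378)
The requested component of w3 is 270.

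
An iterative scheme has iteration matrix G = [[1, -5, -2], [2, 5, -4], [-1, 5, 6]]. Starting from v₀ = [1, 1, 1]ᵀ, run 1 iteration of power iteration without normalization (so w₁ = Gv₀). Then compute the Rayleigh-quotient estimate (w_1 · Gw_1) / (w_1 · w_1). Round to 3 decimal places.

6.517

w1 = Gv₀ = (1·1 + (-5)·1 + (-2)·1; 2·1 + 5·1 + (-4)·1; (-1)·1 + 5·1 + 6·1) = (-6, 3, 10)
Gw1 = (-41, -37, 81)
w1·Gw1 = (-6)·(-41) + 3·(-37) + 10·81 = 945; w1·w1 = (-6)·(-6) + 3·3 + 10·10 = 145
λ ≈ 945/145 = 6.517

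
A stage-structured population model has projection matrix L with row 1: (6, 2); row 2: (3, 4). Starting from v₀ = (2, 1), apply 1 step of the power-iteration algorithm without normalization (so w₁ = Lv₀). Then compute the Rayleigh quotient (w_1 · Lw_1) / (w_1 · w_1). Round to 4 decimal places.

λ ≈ 7.6892

w1 = Lv₀ = (14, 10)
Lw1 = (104, 82)
w1·Lw1 = 14·104 + 10·82 = 2276; w1·w1 = 14·14 + 10·10 = 296
λ ≈ 2276/296 = 7.6892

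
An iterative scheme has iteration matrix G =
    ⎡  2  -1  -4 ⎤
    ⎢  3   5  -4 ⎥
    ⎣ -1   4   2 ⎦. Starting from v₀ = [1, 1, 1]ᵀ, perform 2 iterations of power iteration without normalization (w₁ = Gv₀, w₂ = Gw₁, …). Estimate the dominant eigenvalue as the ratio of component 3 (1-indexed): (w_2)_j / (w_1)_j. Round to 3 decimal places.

5.800

w1 = Gv₀ = (-3, 4, 5)
w2 = Gw1 = (-30, -9, 29)
Ratio at component: 29 / 5 = 5.800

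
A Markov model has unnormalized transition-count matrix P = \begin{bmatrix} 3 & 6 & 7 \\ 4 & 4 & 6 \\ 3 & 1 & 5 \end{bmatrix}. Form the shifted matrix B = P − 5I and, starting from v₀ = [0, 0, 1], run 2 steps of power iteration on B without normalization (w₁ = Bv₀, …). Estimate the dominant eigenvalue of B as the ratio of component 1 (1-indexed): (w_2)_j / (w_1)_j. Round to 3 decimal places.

B = P − 5I has rows (-2, 6, 7); (4, -1, 6); (3, 1, 0)
w1 = Bv₀ = ((-2)·0 + 6·0 + 7·1; 4·0 + (-1)·0 + 6·1; 3·0 + 1·0 + 0·1) = (7, 6, 0)
w2 = Bw1 = ((-2)·7 + 6·6 + 7·0; 4·7 + (-1)·6 + 6·0; 3·7 + 1·6 + 0·0) = (22, 22, 27)
Ratio: 22/7 = 3.143

μ ≈ 3.143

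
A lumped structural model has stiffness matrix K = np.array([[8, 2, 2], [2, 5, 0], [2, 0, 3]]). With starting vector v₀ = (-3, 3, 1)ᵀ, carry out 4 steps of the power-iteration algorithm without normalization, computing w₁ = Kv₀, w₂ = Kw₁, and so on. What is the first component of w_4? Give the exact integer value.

w1 = Kv₀ = (8·(-3) + 2·3 + 2·1; 2·(-3) + 5·3 + 0·1; 2·(-3) + 0·3 + 3·1) = (-16, 9, -3)
w2 = Kw1 = (8·(-16) + 2·9 + 2·(-3); 2·(-16) + 5·9 + 0·(-3); 2·(-16) + 0·9 + 3·(-3)) = (-116, 13, -41)
w3 = Kw2 = (-984, -167, -355)
w4 = Kw3 = (-8916, -2803, -3033)
The requested component of w4 is -8916.

-8916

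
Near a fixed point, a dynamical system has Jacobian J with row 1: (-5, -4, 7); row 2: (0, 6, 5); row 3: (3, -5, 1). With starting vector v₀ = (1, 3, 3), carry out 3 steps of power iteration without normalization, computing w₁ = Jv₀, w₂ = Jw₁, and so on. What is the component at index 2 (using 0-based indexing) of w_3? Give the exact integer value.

-1572

w1 = Jv₀ = (4, 33, -9)
w2 = Jw1 = (-215, 153, -162)
w3 = Jw2 = (-671, 108, -1572)
The requested component of w3 is -1572.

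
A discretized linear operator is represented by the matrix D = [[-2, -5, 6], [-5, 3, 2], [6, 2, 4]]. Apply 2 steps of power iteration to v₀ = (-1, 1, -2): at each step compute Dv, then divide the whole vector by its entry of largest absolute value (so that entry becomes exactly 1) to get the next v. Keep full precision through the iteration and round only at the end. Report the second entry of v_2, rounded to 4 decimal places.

Dv0 = (-15.00000, 4.00000, -12.00000); divide by -15.00000 → v1 = (1.00000, -0.26667, 0.80000)
Dv1 = (4.13333, -4.20000, 8.66667); divide by 8.66667 → v2 = (0.47692, -0.48462, 1.00000)
Requested entry of v2: 63/-130 = -0.4846

-0.4846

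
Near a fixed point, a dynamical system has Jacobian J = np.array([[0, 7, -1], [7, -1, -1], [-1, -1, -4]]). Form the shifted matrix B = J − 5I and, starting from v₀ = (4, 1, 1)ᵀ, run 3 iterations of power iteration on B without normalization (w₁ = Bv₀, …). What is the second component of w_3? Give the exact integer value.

2758

B = J − 5I has rows (-5, 7, -1); (7, -6, -1); (-1, -1, -9)
w1 = Bv₀ = ((-5)·4 + 7·1 + (-1)·1; 7·4 + (-6)·1 + (-1)·1; (-1)·4 + (-1)·1 + (-9)·1) = (-14, 21, -14)
w2 = Bw1 = ((-5)·(-14) + 7·21 + (-1)·(-14); 7·(-14) + (-6)·21 + (-1)·(-14); (-1)·(-14) + (-1)·21 + (-9)·(-14)) = (231, -210, 119)
w3 = Bw2 = (-2744, 2758, -1092)
Requested component of w3: 2758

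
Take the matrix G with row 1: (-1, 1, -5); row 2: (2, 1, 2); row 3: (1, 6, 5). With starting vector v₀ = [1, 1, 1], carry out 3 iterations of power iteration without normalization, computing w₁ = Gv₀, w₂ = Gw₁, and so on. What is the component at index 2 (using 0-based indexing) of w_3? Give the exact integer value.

489

w1 = Gv₀ = ((-1)·1 + 1·1 + (-5)·1; 2·1 + 1·1 + 2·1; 1·1 + 6·1 + 5·1) = (-5, 5, 12)
w2 = Gw1 = ((-1)·(-5) + 1·5 + (-5)·12; 2·(-5) + 1·5 + 2·12; 1·(-5) + 6·5 + 5·12) = (-50, 19, 85)
w3 = Gw2 = (-356, 89, 489)
The requested component of w3 is 489.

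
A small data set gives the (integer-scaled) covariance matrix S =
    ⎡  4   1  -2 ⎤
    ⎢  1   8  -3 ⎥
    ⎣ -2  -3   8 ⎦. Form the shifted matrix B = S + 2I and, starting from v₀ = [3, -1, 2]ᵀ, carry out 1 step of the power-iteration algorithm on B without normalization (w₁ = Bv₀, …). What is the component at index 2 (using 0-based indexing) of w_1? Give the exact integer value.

17

B = S + 2I has rows (6, 1, -2); (1, 10, -3); (-2, -3, 10)
w1 = Bv₀ = (6·3 + 1·(-1) + (-2)·2; 1·3 + 10·(-1) + (-3)·2; (-2)·3 + (-3)·(-1) + 10·2) = (13, -13, 17)
Requested component of w1: 17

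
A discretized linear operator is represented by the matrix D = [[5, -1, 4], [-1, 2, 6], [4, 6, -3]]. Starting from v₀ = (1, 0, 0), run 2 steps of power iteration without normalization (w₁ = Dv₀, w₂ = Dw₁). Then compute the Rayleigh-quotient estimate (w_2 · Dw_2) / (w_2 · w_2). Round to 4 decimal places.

4.3938

w1 = Dv₀ = (5, -1, 4)
w2 = Dw1 = (42, 17, 2)
Dw2 = (201, 4, 264)
w2·Dw2 = 42·201 + 17·4 + 2·264 = 9038; w2·w2 = 42·42 + 17·17 + 2·2 = 2057
λ ≈ 9038/2057 = 4.3938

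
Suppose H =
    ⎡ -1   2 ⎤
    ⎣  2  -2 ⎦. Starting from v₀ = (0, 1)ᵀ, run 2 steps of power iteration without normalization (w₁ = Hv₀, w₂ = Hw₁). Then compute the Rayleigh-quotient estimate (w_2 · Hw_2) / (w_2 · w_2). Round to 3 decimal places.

-3.560

w1 = Hv₀ = (2, -2)
w2 = Hw1 = (-6, 8)
Hw2 = (22, -28)
w2·Hw2 = (-6)·22 + 8·(-28) = -356; w2·w2 = (-6)·(-6) + 8·8 = 100
λ ≈ -356/100 = -3.560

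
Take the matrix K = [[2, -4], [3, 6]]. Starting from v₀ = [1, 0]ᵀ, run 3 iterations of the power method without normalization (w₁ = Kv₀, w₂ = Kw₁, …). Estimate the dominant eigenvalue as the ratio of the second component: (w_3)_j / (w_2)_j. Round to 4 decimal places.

w1 = Kv₀ = (2·1 + (-4)·0; 3·1 + 6·0) = (2, 3)
w2 = Kw1 = (2·2 + (-4)·3; 3·2 + 6·3) = (-8, 24)
w3 = Kw2 = (-112, 120)
Ratio at component: 120 / 24 = 5.0000

5.0000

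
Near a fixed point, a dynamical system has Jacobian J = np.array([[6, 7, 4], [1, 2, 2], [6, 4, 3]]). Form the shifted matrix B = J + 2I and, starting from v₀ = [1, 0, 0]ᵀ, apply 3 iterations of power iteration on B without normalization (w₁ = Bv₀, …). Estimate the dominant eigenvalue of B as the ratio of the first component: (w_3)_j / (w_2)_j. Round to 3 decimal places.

B = J + 2I has rows (8, 7, 4); (1, 4, 2); (6, 4, 5)
w1 = Bv₀ = (8, 1, 6)
w2 = Bw1 = (95, 24, 82)
w3 = Bw2 = (1256, 355, 1076)
Ratio: 1256/95 = 13.221

13.221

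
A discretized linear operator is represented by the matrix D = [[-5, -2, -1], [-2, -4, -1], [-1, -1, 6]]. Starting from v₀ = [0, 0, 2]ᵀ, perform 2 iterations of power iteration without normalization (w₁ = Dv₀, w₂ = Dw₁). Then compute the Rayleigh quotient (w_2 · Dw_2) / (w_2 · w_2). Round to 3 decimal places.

w1 = Dv₀ = ((-5)·0 + (-2)·0 + (-1)·2; (-2)·0 + (-4)·0 + (-1)·2; (-1)·0 + (-1)·0 + 6·2) = (-2, -2, 12)
w2 = Dw1 = ((-5)·(-2) + (-2)·(-2) + (-1)·12; (-2)·(-2) + (-4)·(-2) + (-1)·12; (-1)·(-2) + (-1)·(-2) + 6·12) = (2, 0, 76)
Dw2 = (-86, -80, 454)
w2·Dw2 = 2·(-86) + 0·(-80) + 76·454 = 34332; w2·w2 = 2·2 + 0·0 + 76·76 = 5780
λ ≈ 34332/5780 = 5.940

λ ≈ 5.940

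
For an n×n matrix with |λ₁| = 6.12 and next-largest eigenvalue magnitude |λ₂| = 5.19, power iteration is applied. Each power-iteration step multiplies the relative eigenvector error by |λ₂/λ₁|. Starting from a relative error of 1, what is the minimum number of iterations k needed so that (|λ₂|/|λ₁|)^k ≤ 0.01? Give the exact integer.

28

|λ₂/λ₁| = 5.19/6.12 = 0.84804
Need k ≥ ln(0.01) / ln(0.84804) = -4.6052 / -0.1648 ≈ 27.939
Smallest integer k satisfying the bound: 28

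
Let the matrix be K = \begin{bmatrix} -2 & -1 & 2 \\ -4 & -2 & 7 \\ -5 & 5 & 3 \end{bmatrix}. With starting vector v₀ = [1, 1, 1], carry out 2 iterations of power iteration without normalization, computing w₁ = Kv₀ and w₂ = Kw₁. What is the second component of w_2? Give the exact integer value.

23

w1 = Kv₀ = (-1, 1, 3)
w2 = Kw1 = (7, 23, 19)
The requested component of w2 is 23.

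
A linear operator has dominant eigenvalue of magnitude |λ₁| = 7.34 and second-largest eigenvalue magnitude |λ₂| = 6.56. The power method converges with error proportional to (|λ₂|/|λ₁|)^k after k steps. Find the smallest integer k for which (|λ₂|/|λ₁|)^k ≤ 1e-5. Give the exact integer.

|λ₂/λ₁| = 6.56/7.34 = 0.89373
Need k ≥ ln(1e-5) / ln(0.89373) = -11.5129 / -0.1123 ≈ 102.475
Smallest integer k satisfying the bound: 103

103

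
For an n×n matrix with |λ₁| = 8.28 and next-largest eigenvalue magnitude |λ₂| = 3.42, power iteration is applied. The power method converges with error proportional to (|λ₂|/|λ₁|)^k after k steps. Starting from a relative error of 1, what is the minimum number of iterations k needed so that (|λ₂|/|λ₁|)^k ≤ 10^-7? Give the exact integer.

|λ₂/λ₁| = 3.42/8.28 = 0.41304
Need k ≥ ln(10^-7) / ln(0.41304) = -16.1181 / -0.8842 ≈ 18.229
Smallest integer k satisfying the bound: 19

19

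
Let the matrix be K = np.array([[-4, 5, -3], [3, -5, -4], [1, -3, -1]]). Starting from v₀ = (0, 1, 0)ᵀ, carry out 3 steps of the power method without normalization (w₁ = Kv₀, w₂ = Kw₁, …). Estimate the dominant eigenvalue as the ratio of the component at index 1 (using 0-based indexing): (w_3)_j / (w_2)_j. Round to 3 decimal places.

-8.846

w1 = Kv₀ = ((-4)·0 + 5·1 + (-3)·0; 3·0 + (-5)·1 + (-4)·0; 1·0 + (-3)·1 + (-1)·0) = (5, -5, -3)
w2 = Kw1 = ((-4)·5 + 5·(-5) + (-3)·(-3); 3·5 + (-5)·(-5) + (-4)·(-3); 1·5 + (-3)·(-5) + (-1)·(-3)) = (-36, 52, 23)
w3 = Kw2 = (335, -460, -215)
Ratio at component: -460 / 52 = -8.846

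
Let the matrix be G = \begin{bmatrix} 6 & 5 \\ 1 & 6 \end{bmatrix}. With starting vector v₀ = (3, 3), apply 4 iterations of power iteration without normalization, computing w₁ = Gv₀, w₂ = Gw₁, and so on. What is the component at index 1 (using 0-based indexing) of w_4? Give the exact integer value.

w1 = Gv₀ = (33, 21)
w2 = Gw1 = (303, 159)
w3 = Gw2 = (2613, 1257)
w4 = Gw3 = (21963, 10155)
The requested component of w4 is 10155.

10155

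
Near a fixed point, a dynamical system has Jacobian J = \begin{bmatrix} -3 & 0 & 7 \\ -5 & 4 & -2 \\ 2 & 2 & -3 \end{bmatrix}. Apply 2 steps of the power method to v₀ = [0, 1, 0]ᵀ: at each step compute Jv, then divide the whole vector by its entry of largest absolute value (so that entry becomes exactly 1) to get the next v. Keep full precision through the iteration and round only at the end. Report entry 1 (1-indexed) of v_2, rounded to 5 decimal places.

Jv0 = (0.000000, 4.000000, 2.000000); divide by 4.000000 → v1 = (0.000000, 1.000000, 0.500000)
Jv1 = (3.500000, 3.000000, 0.500000); divide by 3.500000 → v2 = (1.000000, 0.857143, 0.142857)
Requested entry of v2: 14/14 = 1.00000

1.00000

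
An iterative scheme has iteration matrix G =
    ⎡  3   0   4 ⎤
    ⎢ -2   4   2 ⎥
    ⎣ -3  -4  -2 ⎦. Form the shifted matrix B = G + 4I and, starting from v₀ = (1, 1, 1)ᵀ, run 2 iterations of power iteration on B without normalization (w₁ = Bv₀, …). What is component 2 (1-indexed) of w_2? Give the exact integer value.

B = G + 4I has rows (7, 0, 4); (-2, 8, 2); (-3, -4, 2)
w1 = Bv₀ = (11, 8, -5)
w2 = Bw1 = (57, 32, -75)
Requested component of w2: 32

32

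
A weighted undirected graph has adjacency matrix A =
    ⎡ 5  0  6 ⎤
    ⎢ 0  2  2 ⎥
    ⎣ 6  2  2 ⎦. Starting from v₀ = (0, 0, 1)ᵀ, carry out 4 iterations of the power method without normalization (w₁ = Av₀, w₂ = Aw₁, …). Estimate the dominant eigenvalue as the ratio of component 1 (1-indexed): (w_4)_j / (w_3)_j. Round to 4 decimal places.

9.5063

w1 = Av₀ = (5·0 + 0·0 + 6·1; 0·0 + 2·0 + 2·1; 6·0 + 2·0 + 2·1) = (6, 2, 2)
w2 = Aw1 = (5·6 + 0·2 + 6·2; 0·6 + 2·2 + 2·2; 6·6 + 2·2 + 2·2) = (42, 8, 44)
w3 = Aw2 = (474, 104, 356)
w4 = Aw3 = (4506, 920, 3764)
Ratio at component: 4506 / 474 = 9.5063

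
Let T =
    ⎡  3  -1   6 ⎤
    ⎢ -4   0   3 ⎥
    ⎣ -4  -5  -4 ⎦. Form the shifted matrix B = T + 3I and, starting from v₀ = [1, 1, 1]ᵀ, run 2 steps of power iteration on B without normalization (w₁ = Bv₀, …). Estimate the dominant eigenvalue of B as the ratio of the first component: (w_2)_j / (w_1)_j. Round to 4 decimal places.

B = T + 3I has rows (6, -1, 6); (-4, 3, 3); (-4, -5, -1)
w1 = Bv₀ = (11, 2, -10)
w2 = Bw1 = (4, -68, -44)
Ratio: 4/11 = 0.3636

μ ≈ 0.3636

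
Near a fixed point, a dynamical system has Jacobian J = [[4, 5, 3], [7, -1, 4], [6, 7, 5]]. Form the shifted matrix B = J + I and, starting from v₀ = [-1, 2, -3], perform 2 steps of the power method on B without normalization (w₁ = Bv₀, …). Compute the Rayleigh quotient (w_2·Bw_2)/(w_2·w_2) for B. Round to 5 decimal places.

B = J + I has rows (5, 5, 3); (7, 0, 4); (6, 7, 6)
w1 = Bv₀ = (5·(-1) + 5·2 + 3·(-3); 7·(-1) + 0·2 + 4·(-3); 6·(-1) + 7·2 + 6·(-3)) = (-4, -19, -10)
w2 = Bw1 = (5·(-4) + 5·(-19) + 3·(-10); 7·(-4) + 0·(-19) + 4·(-10); 6·(-4) + 7·(-19) + 6·(-10)) = (-145, -68, -217)
Bw2 = (-1716, -1883, -2648)
w2·Bw2 = 951480; w2·w2 = 72738; μ ≈ 951480/72738 = 13.08092

13.08092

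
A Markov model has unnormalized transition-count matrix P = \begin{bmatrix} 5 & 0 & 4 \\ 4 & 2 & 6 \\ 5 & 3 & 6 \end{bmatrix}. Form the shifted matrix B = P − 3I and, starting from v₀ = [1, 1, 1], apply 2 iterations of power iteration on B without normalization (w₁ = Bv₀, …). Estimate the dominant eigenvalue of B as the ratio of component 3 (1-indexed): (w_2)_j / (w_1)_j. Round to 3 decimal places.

B = P − 3I has rows (2, 0, 4); (4, -1, 6); (5, 3, 3)
w1 = Bv₀ = (6, 9, 11)
w2 = Bw1 = (56, 81, 90)
Ratio: 90/11 = 8.182

μ ≈ 8.182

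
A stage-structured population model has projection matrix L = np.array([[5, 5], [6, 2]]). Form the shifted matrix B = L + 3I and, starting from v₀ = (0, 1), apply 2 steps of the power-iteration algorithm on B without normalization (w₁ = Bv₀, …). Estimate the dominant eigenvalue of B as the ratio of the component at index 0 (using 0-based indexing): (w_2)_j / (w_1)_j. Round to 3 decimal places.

B = L + 3I has rows (8, 5); (6, 5)
w1 = Bv₀ = (8·0 + 5·1; 6·0 + 5·1) = (5, 5)
w2 = Bw1 = (8·5 + 5·5; 6·5 + 5·5) = (65, 55)
Ratio: 65/5 = 13.000

μ ≈ 13.000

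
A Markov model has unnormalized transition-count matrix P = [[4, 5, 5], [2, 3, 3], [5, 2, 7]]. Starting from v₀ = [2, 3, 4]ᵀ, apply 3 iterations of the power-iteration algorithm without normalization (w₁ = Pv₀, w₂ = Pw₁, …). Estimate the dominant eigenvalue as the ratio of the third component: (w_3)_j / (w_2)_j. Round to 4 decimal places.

λ ≈ 12.5340

w1 = Pv₀ = (4·2 + 5·3 + 5·4; 2·2 + 3·3 + 3·4; 5·2 + 2·3 + 7·4) = (43, 25, 44)
w2 = Pw1 = (4·43 + 5·25 + 5·44; 2·43 + 3·25 + 3·44; 5·43 + 2·25 + 7·44) = (517, 293, 573)
w3 = Pw2 = (6398, 3632, 7182)
Ratio at component: 7182 / 573 = 12.5340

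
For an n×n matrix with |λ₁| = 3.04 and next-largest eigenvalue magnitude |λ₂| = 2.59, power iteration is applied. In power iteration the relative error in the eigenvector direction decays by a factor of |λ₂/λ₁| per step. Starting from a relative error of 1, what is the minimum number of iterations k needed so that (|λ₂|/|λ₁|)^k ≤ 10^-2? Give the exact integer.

29

|λ₂/λ₁| = 2.59/3.04 = 0.85197
Need k ≥ ln(10^-2) / ln(0.85197) = -4.6052 / -0.1602 ≈ 28.746
Smallest integer k satisfying the bound: 29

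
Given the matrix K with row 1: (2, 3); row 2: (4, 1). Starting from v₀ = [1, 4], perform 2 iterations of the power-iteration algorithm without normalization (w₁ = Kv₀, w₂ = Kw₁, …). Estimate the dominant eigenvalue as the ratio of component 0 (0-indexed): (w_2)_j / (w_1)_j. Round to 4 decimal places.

3.7143

w1 = Kv₀ = (14, 8)
w2 = Kw1 = (52, 64)
Ratio at component: 52 / 14 = 3.7143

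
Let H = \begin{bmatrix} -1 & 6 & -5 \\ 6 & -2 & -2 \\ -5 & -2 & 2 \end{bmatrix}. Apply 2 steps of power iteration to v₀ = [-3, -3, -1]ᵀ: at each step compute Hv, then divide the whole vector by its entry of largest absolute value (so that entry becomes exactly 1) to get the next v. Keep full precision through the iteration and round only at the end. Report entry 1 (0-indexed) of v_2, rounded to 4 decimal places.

0.5379

Hv0 = (-10.00000, -10.00000, 19.00000); divide by 19.00000 → v1 = (-0.52632, -0.52632, 1.00000)
Hv1 = (-7.63158, -4.10526, 5.68421); divide by -7.63158 → v2 = (1.00000, 0.53793, -0.74483)
Requested entry of v2: -78/-145 = 0.5379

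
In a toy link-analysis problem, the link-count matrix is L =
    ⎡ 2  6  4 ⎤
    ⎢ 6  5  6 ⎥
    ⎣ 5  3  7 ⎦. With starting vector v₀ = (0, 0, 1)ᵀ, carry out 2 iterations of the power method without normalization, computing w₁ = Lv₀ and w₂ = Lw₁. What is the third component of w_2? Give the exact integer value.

w1 = Lv₀ = (2·0 + 6·0 + 4·1; 6·0 + 5·0 + 6·1; 5·0 + 3·0 + 7·1) = (4, 6, 7)
w2 = Lw1 = (2·4 + 6·6 + 4·7; 6·4 + 5·6 + 6·7; 5·4 + 3·6 + 7·7) = (72, 96, 87)
The requested component of w2 is 87.

87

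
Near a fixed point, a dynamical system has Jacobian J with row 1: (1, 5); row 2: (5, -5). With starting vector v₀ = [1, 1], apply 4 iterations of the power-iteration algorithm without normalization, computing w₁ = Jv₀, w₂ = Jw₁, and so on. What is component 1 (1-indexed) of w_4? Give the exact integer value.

w1 = Jv₀ = (1·1 + 5·1; 5·1 + (-5)·1) = (6, 0)
w2 = Jw1 = (1·6 + 5·0; 5·6 + (-5)·0) = (6, 30)
w3 = Jw2 = (156, -120)
w4 = Jw3 = (-444, 1380)
The requested component of w4 is -444.

-444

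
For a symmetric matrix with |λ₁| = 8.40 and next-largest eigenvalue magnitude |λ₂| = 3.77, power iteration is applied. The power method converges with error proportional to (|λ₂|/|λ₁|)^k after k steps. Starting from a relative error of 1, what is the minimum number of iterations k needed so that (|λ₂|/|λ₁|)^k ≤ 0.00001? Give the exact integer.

15

|λ₂/λ₁| = 3.77/8.40 = 0.44881
Need k ≥ ln(0.00001) / ln(0.44881) = -11.5129 / -0.8012 ≈ 14.370
Smallest integer k satisfying the bound: 15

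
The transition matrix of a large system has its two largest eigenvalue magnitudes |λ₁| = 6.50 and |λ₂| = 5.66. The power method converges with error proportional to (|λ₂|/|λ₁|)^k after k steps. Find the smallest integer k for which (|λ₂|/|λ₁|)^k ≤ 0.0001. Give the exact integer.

67

|λ₂/λ₁| = 5.66/6.50 = 0.87077
Need k ≥ ln(0.0001) / ln(0.87077) = -9.2103 / -0.1384 ≈ 66.559
Smallest integer k satisfying the bound: 67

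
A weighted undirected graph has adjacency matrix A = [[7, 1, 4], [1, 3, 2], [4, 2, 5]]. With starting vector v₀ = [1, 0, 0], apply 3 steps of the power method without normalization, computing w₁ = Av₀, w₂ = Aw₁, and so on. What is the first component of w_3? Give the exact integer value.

w1 = Av₀ = (7·1 + 1·0 + 4·0; 1·1 + 3·0 + 2·0; 4·1 + 2·0 + 5·0) = (7, 1, 4)
w2 = Aw1 = (7·7 + 1·1 + 4·4; 1·7 + 3·1 + 2·4; 4·7 + 2·1 + 5·4) = (66, 18, 50)
w3 = Aw2 = (680, 220, 550)
The requested component of w3 is 680.

680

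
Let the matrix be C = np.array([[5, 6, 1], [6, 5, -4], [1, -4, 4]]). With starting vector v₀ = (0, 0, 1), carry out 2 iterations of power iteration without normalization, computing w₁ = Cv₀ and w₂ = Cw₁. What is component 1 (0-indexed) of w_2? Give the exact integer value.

-30

w1 = Cv₀ = (5·0 + 6·0 + 1·1; 6·0 + 5·0 + (-4)·1; 1·0 + (-4)·0 + 4·1) = (1, -4, 4)
w2 = Cw1 = (5·1 + 6·(-4) + 1·4; 6·1 + 5·(-4) + (-4)·4; 1·1 + (-4)·(-4) + 4·4) = (-15, -30, 33)
The requested component of w2 is -30.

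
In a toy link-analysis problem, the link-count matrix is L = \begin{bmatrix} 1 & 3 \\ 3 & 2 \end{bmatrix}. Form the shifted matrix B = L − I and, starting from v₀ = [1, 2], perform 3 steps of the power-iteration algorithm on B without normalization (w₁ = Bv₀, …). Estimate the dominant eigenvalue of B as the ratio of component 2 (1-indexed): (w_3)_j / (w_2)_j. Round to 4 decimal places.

B = L − I has rows (0, 3); (3, 1)
w1 = Bv₀ = (6, 5)
w2 = Bw1 = (15, 23)
w3 = Bw2 = (69, 68)
Ratio: 68/23 = 2.9565

μ ≈ 2.9565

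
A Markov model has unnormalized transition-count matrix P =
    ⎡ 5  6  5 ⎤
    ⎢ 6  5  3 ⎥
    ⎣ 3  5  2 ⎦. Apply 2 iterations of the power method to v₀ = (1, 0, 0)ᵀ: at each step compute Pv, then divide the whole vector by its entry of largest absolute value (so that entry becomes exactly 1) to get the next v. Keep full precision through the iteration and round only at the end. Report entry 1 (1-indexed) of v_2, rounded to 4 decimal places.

Pv0 = (5.00000, 6.00000, 3.00000); divide by 6.00000 → v1 = (0.83333, 1.00000, 0.50000)
Pv1 = (12.66667, 11.50000, 8.50000); divide by 12.66667 → v2 = (1.00000, 0.90789, 0.67105)
Requested entry of v2: 76/76 = 1.0000

1.0000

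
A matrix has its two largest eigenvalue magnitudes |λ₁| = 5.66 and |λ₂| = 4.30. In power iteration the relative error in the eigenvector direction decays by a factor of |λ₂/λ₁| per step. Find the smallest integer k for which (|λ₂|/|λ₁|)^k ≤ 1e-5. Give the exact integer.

|λ₂/λ₁| = 4.30/5.66 = 0.75972
Need k ≥ ln(1e-5) / ln(0.75972) = -11.5129 / -0.2748 ≈ 41.894
Smallest integer k satisfying the bound: 42

42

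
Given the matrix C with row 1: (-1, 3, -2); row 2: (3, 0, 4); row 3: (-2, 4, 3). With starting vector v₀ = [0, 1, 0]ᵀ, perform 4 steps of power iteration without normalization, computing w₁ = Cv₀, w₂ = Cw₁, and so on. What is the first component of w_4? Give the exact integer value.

-381

w1 = Cv₀ = (3, 0, 4)
w2 = Cw1 = (-11, 25, 6)
w3 = Cw2 = (74, -9, 140)
w4 = Cw3 = (-381, 782, 236)
The requested component of w4 is -381.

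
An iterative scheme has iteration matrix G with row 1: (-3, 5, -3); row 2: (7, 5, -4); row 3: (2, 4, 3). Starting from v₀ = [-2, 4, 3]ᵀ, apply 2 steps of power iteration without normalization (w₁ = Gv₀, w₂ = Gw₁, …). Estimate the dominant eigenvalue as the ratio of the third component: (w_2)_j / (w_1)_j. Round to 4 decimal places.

w1 = Gv₀ = ((-3)·(-2) + 5·4 + (-3)·3; 7·(-2) + 5·4 + (-4)·3; 2·(-2) + 4·4 + 3·3) = (17, -6, 21)
w2 = Gw1 = ((-3)·17 + 5·(-6) + (-3)·21; 7·17 + 5·(-6) + (-4)·21; 2·17 + 4·(-6) + 3·21) = (-144, 5, 73)
Ratio at component: 73 / 21 = 3.4762

λ ≈ 3.4762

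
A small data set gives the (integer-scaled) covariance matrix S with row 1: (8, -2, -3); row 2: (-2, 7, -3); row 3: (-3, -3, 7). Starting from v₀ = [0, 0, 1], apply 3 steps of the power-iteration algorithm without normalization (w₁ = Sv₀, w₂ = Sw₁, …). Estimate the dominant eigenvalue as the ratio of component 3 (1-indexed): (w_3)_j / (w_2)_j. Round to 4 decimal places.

w1 = Sv₀ = (8·0 + (-2)·0 + (-3)·1; (-2)·0 + 7·0 + (-3)·1; (-3)·0 + (-3)·0 + 7·1) = (-3, -3, 7)
w2 = Sw1 = (8·(-3) + (-2)·(-3) + (-3)·7; (-2)·(-3) + 7·(-3) + (-3)·7; (-3)·(-3) + (-3)·(-3) + 7·7) = (-39, -36, 67)
w3 = Sw2 = (-441, -375, 694)
Ratio at component: 694 / 67 = 10.3582

λ ≈ 10.3582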